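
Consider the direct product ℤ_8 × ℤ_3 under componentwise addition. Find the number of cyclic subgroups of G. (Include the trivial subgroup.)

8

A cyclic subgroup of order d is generated by each of its φ(d) elements of order d, so the cyclic subgroups of order d number (#elements of order d)/φ(d).
Cyclic subgroups by order — order 1: 1; order 2: 1; order 3: 1; order 4: 1; order 6: 1; order 8: 1; order 12: 1; order 24: 1.
Total: 8.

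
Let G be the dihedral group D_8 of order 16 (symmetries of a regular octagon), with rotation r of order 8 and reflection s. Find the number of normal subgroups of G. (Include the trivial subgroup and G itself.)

G has 19 subgroups. Checking conjugation-invariance by order — order 1: 1/1 normal; order 2: 1/9 normal; order 4: 1/5 normal; order 8: 3/3 normal; order 16: 1/1 normal.
Total normal subgroups: 7.

7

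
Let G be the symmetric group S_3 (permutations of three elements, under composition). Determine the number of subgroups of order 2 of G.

|G| = 6 and 2 | 6, so subgroups of order 2 are possible by Lagrange.
The subgroups of order 2 are: {e, (1 2)}; {e, (1 3)}; {e, (2 3)}.
So G has 3 subgroups of order 2.

3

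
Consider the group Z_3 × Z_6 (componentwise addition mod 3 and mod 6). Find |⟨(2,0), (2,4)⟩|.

9

|⟨(2,0)⟩| = 3 and |⟨(2,4)⟩| = 3, so |H| is a multiple of lcm(3, 3) = 3 and divides |G| = 18.
Closing under the operation: H = {(0,0), (0,2), (0,4), (1,0), (1,2), (1,4), (2,0), (2,2), (2,4)}, so |H| = 9.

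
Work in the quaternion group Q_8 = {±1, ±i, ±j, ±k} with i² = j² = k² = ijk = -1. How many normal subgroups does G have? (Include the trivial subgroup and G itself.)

G has 6 subgroups. Checking conjugation-invariance by order — order 1: 1/1 normal; order 2: 1/1 normal; order 4: 3/3 normal; order 8: 1/1 normal.
Total normal subgroups: 6.

6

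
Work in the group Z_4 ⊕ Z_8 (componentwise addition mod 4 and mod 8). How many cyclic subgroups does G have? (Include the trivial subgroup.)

Each element a generates a cyclic subgroup ⟨a⟩; distinct elements may generate the same one (a cyclic group of order d has φ(d) generators).
Cyclic subgroups by order — order 1: 1; order 2: 3; order 4: 6; order 8: 4.
Total: 14.

14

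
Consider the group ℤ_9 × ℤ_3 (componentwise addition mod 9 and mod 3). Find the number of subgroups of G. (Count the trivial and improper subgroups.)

|G| = 27, so by Lagrange every subgroup order divides 27. Divisors: 1, 3, 9, 27.
Subgroups by order — order 1: 1; order 3: 4; order 9: 4; order 27: 1.
Total: 1 + 4 + 4 + 1 = 10.

10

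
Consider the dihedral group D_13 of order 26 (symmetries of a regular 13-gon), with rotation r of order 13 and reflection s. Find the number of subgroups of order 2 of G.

|G| = 26 and 2 | 26, so subgroups of order 2 are possible by Lagrange.
The subgroups of order 2 are: {e, r^10s}; {e, r^11s}; {e, r^12s}; {e, r^2s}; … (13 in all).
So G has 13 subgroups of order 2.

13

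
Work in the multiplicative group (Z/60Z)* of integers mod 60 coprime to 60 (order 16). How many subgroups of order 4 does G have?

11

|G| = 16 and 4 | 16, so subgroups of order 4 are possible by Lagrange.
The subgroups of order 4 are: {1, 11, 19, 29}; {1, 11, 31, 41}; {1, 11, 49, 59}; {1, 13, 37, 49}; … (11 in all).
So G has 11 subgroups of order 4.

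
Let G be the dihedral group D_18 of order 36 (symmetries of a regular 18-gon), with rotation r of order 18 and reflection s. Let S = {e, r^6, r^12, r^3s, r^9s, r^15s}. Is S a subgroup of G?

Yes

|S| = 6 divides |G| = 36, consistent with Lagrange.
S contains the identity, every element's inverse is in S, and S is closed under ·: it is a subgroup.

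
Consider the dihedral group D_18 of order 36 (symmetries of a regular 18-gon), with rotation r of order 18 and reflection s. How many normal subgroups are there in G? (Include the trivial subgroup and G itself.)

9

G has 45 subgroups. Checking conjugation-invariance by order — order 1: 1/1 normal; order 2: 1/19 normal; order 3: 1/1 normal; order 4: 0/9 normal; order 6: 1/7 normal; order 9: 1/1 normal; order 12: 0/3 normal; order 18: 3/3 normal; order 36: 1/1 normal.
Total normal subgroups: 9.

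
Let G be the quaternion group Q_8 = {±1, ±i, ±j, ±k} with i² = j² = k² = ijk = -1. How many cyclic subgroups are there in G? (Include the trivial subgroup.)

5

Each element a generates a cyclic subgroup ⟨a⟩; distinct elements may generate the same one (a cyclic group of order d has φ(d) generators).
Cyclic subgroups by order — order 1: 1; order 2: 1; order 4: 3.
Total: 5.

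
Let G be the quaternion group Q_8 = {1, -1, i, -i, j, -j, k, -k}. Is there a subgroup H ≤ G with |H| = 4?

Yes

4 | 8. A subgroup of order 4 is {1, -1, i, -i}.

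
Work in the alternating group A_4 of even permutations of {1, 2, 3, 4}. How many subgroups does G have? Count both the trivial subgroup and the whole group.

10

|G| = 12, so by Lagrange every subgroup order divides 12. Divisors: 1, 2, 3, 4, 6, 12.
Subgroups by order — order 1: 1; order 2: 3; order 3: 4; order 4: 1; order 6: 0; order 12: 1.
Total: 1 + 3 + 4 + 1 + 0 + 1 = 10.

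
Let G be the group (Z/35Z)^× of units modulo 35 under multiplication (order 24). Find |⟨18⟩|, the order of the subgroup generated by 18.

12

Compute successive powers of 18 mod 35: 18, 9, 22, 11, 23, 29, 32, 16, …; 18^12 ≡ 1 (mod 35).
So |⟨18⟩| = 12.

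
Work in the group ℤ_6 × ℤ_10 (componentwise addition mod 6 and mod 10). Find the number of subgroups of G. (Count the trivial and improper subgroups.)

20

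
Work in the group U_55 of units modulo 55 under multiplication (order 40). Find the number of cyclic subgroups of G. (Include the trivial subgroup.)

Each element a generates a cyclic subgroup ⟨a⟩; distinct elements may generate the same one (a cyclic group of order d has φ(d) generators).
Cyclic subgroups by order — order 1: 1; order 2: 3; order 4: 2; order 5: 1; order 10: 3; order 20: 2.
Total: 12.

12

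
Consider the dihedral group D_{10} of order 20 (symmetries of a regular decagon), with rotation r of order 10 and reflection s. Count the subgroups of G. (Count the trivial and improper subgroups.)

22

|G| = 20, so by Lagrange every subgroup order divides 20. Divisors: 1, 2, 4, 5, 10, 20.
Subgroups by order — order 1: 1; order 2: 11; order 4: 5; order 5: 1; order 10: 3; order 20: 1.
Total: 1 + 11 + 5 + 1 + 3 + 1 = 22.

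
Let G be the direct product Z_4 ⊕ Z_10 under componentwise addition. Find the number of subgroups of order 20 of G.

|G| = 40 and 20 | 40, so subgroups of order 20 are possible by Lagrange.
The subgroups of order 20 are: {(0,0), (0,1), (0,2), (0,3), (0,4), (0,5), (0,6), (0,7), (0,8), (0,9), (2,0), (2,1), (2,2), (2,3), (2,4), (2,5), (2,6), (2,7), (2,8), (2,9)}; {(0,0), (0,2), (0,4), (0,6), (0,8), (1,0), (1,2), (1,4), (1,6), (1,8), (2,0), (2,2), (2,4), (2,6), (2,8), (3,0), (3,2), (3,4), (3,6), (3,8)}; {(0,0), (0,2), (0,4), (0,6), (0,8), (1,1), (1,3), (1,5), (1,7), (1,9), (2,0), (2,2), (2,4), (2,6), (2,8), (3,1), (3,3), (3,5), (3,7), (3,9)}.
So G has 3 subgroups of order 20.

3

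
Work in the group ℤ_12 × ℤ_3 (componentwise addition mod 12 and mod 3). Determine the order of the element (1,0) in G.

12

The order of (1,0) in Z_12 × Z_3 is lcm(ord(1) in Z_12, ord(0) in Z_3).
ord(1) = 12 and ord(0) = 1, so |⟨(1,0)⟩| = lcm(12, 1) = 12.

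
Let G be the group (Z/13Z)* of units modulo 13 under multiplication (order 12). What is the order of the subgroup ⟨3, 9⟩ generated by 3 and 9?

3

|⟨3⟩| = 3 and |⟨9⟩| = 3, so |H| is a multiple of lcm(3, 3) = 3 and divides |G| = 12.
Closing under the operation: H = {1, 3, 9}, so |H| = 3.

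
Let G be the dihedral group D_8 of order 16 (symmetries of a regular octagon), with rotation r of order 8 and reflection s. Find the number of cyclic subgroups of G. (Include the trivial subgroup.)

Each element a generates a cyclic subgroup ⟨a⟩; distinct elements may generate the same one (a cyclic group of order d has φ(d) generators).
Cyclic subgroups by order — order 1: 1; order 2: 9; order 4: 1; order 8: 1.
Total: 12.

12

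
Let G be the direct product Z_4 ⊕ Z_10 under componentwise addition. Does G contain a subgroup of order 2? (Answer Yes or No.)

2 | 40. A subgroup of order 2 is {(0,0), (0,5)}.

Yes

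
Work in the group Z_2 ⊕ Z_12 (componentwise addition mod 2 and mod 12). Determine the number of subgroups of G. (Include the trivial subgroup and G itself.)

16

|G| = 24, so by Lagrange every subgroup order divides 24. Divisors: 1, 2, 3, 4, 6, 8, 12, 24.
Subgroups by order — order 1: 1; order 2: 3; order 3: 1; order 4: 3; order 6: 3; order 8: 1; order 12: 3; order 24: 1.
Total: 1 + 3 + 1 + 3 + 3 + 1 + 3 + 1 = 16.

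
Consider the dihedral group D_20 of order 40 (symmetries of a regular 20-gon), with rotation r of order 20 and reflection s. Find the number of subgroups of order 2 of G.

21

|G| = 40 and 2 | 40, so subgroups of order 2 are possible by Lagrange.
The subgroups of order 2 are: {e, r^10}; {e, r^10s}; {e, r^11s}; {e, r^12s}; … (21 in all).
So G has 21 subgroups of order 2.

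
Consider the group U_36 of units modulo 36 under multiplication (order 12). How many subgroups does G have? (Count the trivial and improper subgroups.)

10

|G| = 12, so by Lagrange every subgroup order divides 12. Divisors: 1, 2, 3, 4, 6, 12.
Subgroups by order — order 1: 1; order 2: 3; order 3: 1; order 4: 1; order 6: 3; order 12: 1.
Total: 1 + 3 + 1 + 1 + 3 + 1 = 10.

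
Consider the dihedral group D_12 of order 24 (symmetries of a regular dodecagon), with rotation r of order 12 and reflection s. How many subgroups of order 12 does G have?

|G| = 24 and 12 | 24, so subgroups of order 12 are possible by Lagrange.
The subgroups of order 12 are: {e, r, r^2, r^3, r^4, r^5, r^6, r^7, r^8, r^9, r^10, r^11}; {e, r^2, r^4, r^6, r^8, r^10, s, r^2s, r^4s, r^6s, r^8s, r^10s}; {e, r^2, r^4, r^6, r^8, r^10, rs, r^3s, r^5s, r^7s, r^9s, r^11s}.
So G has 3 subgroups of order 12.

3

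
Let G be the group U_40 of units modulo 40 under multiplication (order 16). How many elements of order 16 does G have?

No element of G has order 16 (even though 16 | 16).

0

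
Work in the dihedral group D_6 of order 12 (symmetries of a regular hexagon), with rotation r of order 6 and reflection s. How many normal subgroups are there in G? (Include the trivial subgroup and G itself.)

7

G has 16 subgroups. Checking conjugation-invariance by order — order 1: 1/1 normal; order 2: 1/7 normal; order 3: 1/1 normal; order 4: 0/3 normal; order 6: 3/3 normal; order 12: 1/1 normal.
Total normal subgroups: 7.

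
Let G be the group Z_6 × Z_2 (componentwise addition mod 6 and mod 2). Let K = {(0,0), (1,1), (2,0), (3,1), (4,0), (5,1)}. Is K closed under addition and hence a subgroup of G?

Yes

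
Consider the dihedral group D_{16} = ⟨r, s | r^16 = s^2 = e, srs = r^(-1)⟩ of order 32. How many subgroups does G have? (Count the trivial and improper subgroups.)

36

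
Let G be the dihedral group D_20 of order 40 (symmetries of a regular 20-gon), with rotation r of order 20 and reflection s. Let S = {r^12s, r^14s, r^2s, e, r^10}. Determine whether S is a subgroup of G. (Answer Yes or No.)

Closure fails: r^12s · r^14s = r^18 ∉ S. So S is not a subgroup.

No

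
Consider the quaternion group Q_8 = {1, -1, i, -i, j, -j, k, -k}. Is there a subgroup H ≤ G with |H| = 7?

No

7 does not divide |G| = 8, so by Lagrange no subgroup of order 7 exists.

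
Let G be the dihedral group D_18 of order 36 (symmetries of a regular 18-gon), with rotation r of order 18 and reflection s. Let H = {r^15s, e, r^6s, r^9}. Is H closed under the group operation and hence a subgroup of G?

|H| = 4 divides |G| = 36, consistent with Lagrange.
H contains the identity, every element's inverse is in H, and H is closed under ·: it is a subgroup.

Yes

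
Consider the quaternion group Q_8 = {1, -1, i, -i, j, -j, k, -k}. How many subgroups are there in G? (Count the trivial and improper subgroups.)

6

|G| = 8, so by Lagrange every subgroup order divides 8. Divisors: 1, 2, 4, 8.
Subgroups by order — order 1: 1; order 2: 1; order 4: 3; order 8: 1.
Total: 1 + 1 + 3 + 1 = 6.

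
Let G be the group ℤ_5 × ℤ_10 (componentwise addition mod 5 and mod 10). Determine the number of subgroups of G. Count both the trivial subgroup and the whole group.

16

|G| = 50, so by Lagrange every subgroup order divides 50. Divisors: 1, 2, 5, 10, 25, 50.
Subgroups by order — order 1: 1; order 2: 1; order 5: 6; order 10: 6; order 25: 1; order 50: 1.
Total: 1 + 1 + 6 + 6 + 1 + 1 = 16.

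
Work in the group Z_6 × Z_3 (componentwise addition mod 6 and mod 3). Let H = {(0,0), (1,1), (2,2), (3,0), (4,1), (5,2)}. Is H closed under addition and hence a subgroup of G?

Yes

|H| = 6 divides |G| = 18, consistent with Lagrange.
H contains the identity, every element's inverse is in H, and H is closed under +: it is a subgroup.
In fact H = ⟨(5,2)⟩.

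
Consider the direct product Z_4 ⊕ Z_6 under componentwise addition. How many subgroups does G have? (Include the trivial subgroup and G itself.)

16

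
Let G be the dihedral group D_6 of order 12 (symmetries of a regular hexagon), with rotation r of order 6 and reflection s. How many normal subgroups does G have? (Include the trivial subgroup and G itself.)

G has 16 subgroups. Checking conjugation-invariance by order — order 1: 1/1 normal; order 2: 1/7 normal; order 3: 1/1 normal; order 4: 0/3 normal; order 6: 3/3 normal; order 12: 1/1 normal.
Total normal subgroups: 7.

7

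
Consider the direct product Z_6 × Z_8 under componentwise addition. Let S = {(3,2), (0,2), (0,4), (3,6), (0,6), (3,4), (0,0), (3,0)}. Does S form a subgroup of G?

Yes

|S| = 8 divides |G| = 48, consistent with Lagrange.
S contains the identity, every element's inverse is in S, and S is closed under +: it is a subgroup.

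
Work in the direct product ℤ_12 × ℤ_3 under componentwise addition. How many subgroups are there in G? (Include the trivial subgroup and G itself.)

18

|G| = 36, so by Lagrange every subgroup order divides 36. Divisors: 1, 2, 3, 4, 6, 9, 12, 18, 36.
Subgroups by order — order 1: 1; order 2: 1; order 3: 4; order 4: 1; order 6: 4; order 9: 1; order 12: 4; order 18: 1; order 36: 1.
Total: 1 + 1 + 4 + 1 + 4 + 1 + 4 + 1 + 1 = 18.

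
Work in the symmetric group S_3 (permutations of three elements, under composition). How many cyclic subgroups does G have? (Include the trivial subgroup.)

5

Group the elements of G by the cyclic subgroup they generate; each cyclic subgroup of order d accounts for φ(d) elements.
Cyclic subgroups by order — order 1: 1; order 2: 3; order 3: 1.
Total: 5.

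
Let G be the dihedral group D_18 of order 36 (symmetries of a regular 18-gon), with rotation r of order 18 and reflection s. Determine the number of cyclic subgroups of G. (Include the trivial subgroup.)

A cyclic subgroup of order d is generated by each of its φ(d) elements of order d, so the cyclic subgroups of order d number (#elements of order d)/φ(d).
Cyclic subgroups by order — order 1: 1; order 2: 19; order 3: 1; order 6: 1; order 9: 1; order 18: 1.
Total: 24.

24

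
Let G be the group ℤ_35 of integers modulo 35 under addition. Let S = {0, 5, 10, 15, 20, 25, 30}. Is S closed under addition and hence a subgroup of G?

Yes

|S| = 7 divides |G| = 35, consistent with Lagrange.
S contains the identity, every element's inverse is in S, and S is closed under +: it is a subgroup.
In fact S = ⟨20⟩.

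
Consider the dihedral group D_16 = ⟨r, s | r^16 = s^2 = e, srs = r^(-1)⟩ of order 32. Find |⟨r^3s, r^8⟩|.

4

|⟨r^3s⟩| = 2 and |⟨r^8⟩| = 2, so |H| is a multiple of lcm(2, 2) = 2 and divides |G| = 32.
Closing under the operation: H = {e, r^8, r^3s, r^11s}, so |H| = 4.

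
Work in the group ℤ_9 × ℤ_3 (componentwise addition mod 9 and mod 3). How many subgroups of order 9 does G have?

4

|G| = 27 and 9 | 27, so subgroups of order 9 are possible by Lagrange.
The subgroups of order 9 are: {(0,0), (0,1), (0,2), (3,0), (3,1), (3,2), (6,0), (6,1), (6,2)}; {(0,0), (1,0), (2,0), (3,0), (4,0), (5,0), (6,0), (7,0), (8,0)}; {(0,0), (1,1), (2,2), (3,0), (4,1), (5,2), (6,0), (7,1), (8,2)}; {(0,0), (1,2), (2,1), (3,0), (4,2), (5,1), (6,0), (7,2), (8,1)}.
So G has 4 subgroups of order 9.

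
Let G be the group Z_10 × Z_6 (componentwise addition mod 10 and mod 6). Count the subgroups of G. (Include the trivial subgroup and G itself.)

|G| = 60, so by Lagrange every subgroup order divides 60. Divisors: 1, 2, 3, 4, 5, 6, 10, 12, 15, 20, 30, 60.
Subgroups by order — order 1: 1; order 2: 3; order 3: 1; order 4: 1; order 5: 1; order 6: 3; order 10: 3; order 12: 1; order 15: 1; order 20: 1; order 30: 3; order 60: 1.
Total: 1 + 3 + 1 + 1 + 1 + 3 + 3 + 1 + 1 + 1 + 3 + 1 = 20.

20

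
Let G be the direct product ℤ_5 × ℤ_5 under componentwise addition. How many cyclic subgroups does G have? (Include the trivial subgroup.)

7

Group the elements of G by the cyclic subgroup they generate; each cyclic subgroup of order d accounts for φ(d) elements.
Cyclic subgroups by order — order 1: 1; order 5: 6.
Total: 7.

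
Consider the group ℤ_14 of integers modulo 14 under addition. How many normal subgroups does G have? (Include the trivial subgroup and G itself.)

G is abelian, so every subgroup is normal.
G has 4 subgroups in total, hence 4 normal subgroups.

4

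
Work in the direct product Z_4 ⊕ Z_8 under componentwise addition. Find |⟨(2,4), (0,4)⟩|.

|⟨(2,4)⟩| = 2 and |⟨(0,4)⟩| = 2, so |H| is a multiple of lcm(2, 2) = 2 and divides |G| = 32.
Closing under the operation: H = {(0,0), (0,4), (2,0), (2,4)}, so |H| = 4.

4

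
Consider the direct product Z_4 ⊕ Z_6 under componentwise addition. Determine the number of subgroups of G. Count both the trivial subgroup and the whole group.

16

|G| = 24, so by Lagrange every subgroup order divides 24. Divisors: 1, 2, 3, 4, 6, 8, 12, 24.
Subgroups by order — order 1: 1; order 2: 3; order 3: 1; order 4: 3; order 6: 3; order 8: 1; order 12: 3; order 24: 1.
Total: 1 + 3 + 1 + 3 + 3 + 1 + 3 + 1 = 16.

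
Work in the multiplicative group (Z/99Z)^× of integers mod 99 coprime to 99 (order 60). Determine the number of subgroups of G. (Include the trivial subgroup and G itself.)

|G| = 60, so by Lagrange every subgroup order divides 60. Divisors: 1, 2, 3, 4, 5, 6, 10, 12, 15, 20, 30, 60.
Subgroups by order — order 1: 1; order 2: 3; order 3: 1; order 4: 1; order 5: 1; order 6: 3; order 10: 3; order 12: 1; order 15: 1; order 20: 1; order 30: 3; order 60: 1.
Total: 1 + 3 + 1 + 1 + 1 + 3 + 3 + 1 + 1 + 1 + 3 + 1 = 20.

20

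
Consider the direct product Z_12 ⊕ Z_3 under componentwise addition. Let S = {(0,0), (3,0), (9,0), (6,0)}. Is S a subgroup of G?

Yes

|S| = 4 divides |G| = 36, consistent with Lagrange.
S contains the identity, every element's inverse is in S, and S is closed under +: it is a subgroup.
In fact S = ⟨(9,0)⟩.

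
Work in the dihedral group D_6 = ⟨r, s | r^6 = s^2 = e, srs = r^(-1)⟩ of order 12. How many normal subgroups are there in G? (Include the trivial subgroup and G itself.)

7

G has 16 subgroups. Checking conjugation-invariance by order — order 1: 1/1 normal; order 2: 1/7 normal; order 3: 1/1 normal; order 4: 0/3 normal; order 6: 3/3 normal; order 12: 1/1 normal.
Total normal subgroups: 7.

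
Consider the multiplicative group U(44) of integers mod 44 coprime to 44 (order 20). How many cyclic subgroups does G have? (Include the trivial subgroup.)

Each element a generates a cyclic subgroup ⟨a⟩; distinct elements may generate the same one (a cyclic group of order d has φ(d) generators).
Cyclic subgroups by order — order 1: 1; order 2: 3; order 5: 1; order 10: 3.
Total: 8.

8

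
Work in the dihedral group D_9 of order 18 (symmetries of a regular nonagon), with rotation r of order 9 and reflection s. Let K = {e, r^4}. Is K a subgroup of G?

r^4 ∈ K but its inverse r^5 ∉ K, so K is not a subgroup.

No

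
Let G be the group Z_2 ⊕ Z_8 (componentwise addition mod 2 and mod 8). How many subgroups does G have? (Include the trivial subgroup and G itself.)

|G| = 16, so by Lagrange every subgroup order divides 16. Divisors: 1, 2, 4, 8, 16.
Subgroups by order — order 1: 1; order 2: 3; order 4: 3; order 8: 3; order 16: 1.
Total: 1 + 3 + 3 + 3 + 1 = 11.

11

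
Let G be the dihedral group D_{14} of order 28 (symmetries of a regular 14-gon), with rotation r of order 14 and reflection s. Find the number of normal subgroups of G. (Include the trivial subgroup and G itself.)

7

G has 28 subgroups. Checking conjugation-invariance by order — order 1: 1/1 normal; order 2: 1/15 normal; order 4: 0/7 normal; order 7: 1/1 normal; order 14: 3/3 normal; order 28: 1/1 normal.
Total normal subgroups: 7.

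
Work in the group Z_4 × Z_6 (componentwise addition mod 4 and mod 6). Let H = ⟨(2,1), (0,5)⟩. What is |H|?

|⟨(2,1)⟩| = 6 and |⟨(0,5)⟩| = 6, so |H| is a multiple of lcm(6, 6) = 6 and divides |G| = 24.
Closing under the operation: H = {(0,0), (0,1), (0,2), (0,3), (0,4), (0,5), (2,0), (2,1), (2,2), (2,3), (2,4), (2,5)}, so |H| = 12.

12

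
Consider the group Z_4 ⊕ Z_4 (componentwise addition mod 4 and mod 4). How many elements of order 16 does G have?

0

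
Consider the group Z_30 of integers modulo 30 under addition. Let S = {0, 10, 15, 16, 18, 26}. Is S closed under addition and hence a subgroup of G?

No

16 ∈ S but its inverse 14 ∉ S, so S is not a subgroup.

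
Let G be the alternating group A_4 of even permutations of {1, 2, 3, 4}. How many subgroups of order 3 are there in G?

|G| = 12 and 3 | 12, so subgroups of order 3 are possible by Lagrange.
The subgroups of order 3 are: {e, (1 2 3), (1 3 2)}; {e, (1 2 4), (1 4 2)}; {e, (1 3 4), (1 4 3)}; {e, (2 3 4), (2 4 3)}.
So G has 4 subgroups of order 3.

4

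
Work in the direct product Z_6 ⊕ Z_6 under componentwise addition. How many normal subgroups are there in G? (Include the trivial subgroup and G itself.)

G is abelian, so every subgroup is normal.
G has 30 subgroups in total, hence 30 normal subgroups.

30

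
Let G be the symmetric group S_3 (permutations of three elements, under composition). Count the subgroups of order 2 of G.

3

|G| = 6 and 2 | 6, so subgroups of order 2 are possible by Lagrange.
The subgroups of order 2 are: {e, (1 2)}; {e, (1 3)}; {e, (2 3)}.
So G has 3 subgroups of order 2.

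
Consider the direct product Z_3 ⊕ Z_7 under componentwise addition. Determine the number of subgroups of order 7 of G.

1

|G| = 21 and 7 | 21, so subgroups of order 7 are possible by Lagrange.
The subgroups of order 7 are: {(0,0), (0,1), (0,2), (0,3), (0,4), (0,5), (0,6)}.
So G has 1 subgroup of order 7.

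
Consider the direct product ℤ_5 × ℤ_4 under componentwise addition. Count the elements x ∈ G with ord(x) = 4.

An element (a,b) has order lcm(ord(a), ord(b)); count pairs with lcm equal to 4.
Enumerating gives 2 such elements.

2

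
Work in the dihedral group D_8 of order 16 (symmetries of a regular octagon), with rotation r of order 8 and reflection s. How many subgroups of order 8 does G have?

|G| = 16 and 8 | 16, so subgroups of order 8 are possible by Lagrange.
The subgroups of order 8 are: {e, r, r^2, r^3, r^4, r^5, r^6, r^7}; {e, r^2, r^4, r^6, s, r^2s, r^4s, r^6s}; {e, r^2, r^4, r^6, rs, r^3s, r^5s, r^7s}.
So G has 3 subgroups of order 8.

3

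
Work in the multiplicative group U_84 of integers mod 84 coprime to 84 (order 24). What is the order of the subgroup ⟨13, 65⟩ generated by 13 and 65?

12

|⟨13⟩| = 2 and |⟨65⟩| = 6, so |H| is a multiple of lcm(2, 6) = 6 and divides |G| = 24.
Closing under the operation: H = {1, 5, 13, 17, 25, 29, 37, 41, 53, 61, 65, 73}, so |H| = 12.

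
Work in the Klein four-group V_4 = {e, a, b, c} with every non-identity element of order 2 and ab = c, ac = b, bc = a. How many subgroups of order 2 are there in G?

3

|G| = 4 and 2 | 4, so subgroups of order 2 are possible by Lagrange.
The subgroups of order 2 are: {e, a}; {e, b}; {e, c}.
So G has 3 subgroups of order 2.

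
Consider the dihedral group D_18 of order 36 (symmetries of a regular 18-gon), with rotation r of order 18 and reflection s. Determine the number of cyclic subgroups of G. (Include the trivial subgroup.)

24

Group the elements of G by the cyclic subgroup they generate; each cyclic subgroup of order d accounts for φ(d) elements.
Cyclic subgroups by order — order 1: 1; order 2: 19; order 3: 1; order 6: 1; order 9: 1; order 18: 1.
Total: 24.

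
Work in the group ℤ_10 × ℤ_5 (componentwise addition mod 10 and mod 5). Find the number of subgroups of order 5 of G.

6

|G| = 50 and 5 | 50, so subgroups of order 5 are possible by Lagrange.
The subgroups of order 5 are: {(0,0), (0,1), (0,2), (0,3), (0,4)}; {(0,0), (2,0), (4,0), (6,0), (8,0)}; {(0,0), (2,1), (4,2), (6,3), (8,4)}; {(0,0), (2,2), (4,4), (6,1), (8,3)}; … (6 in all).
So G has 6 subgroups of order 5.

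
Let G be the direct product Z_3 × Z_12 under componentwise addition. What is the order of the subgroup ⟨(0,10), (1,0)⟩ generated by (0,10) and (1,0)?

18

|⟨(0,10)⟩| = 6 and |⟨(1,0)⟩| = 3, so |H| is a multiple of lcm(6, 3) = 6 and divides |G| = 36.
Closing under the operation: H = {(0,0), (0,2), (0,4), (0,6), (0,8), (0,10), (1,0), (1,2), (1,4), (1,6), (1,8), (1,10), (2,0), (2,2), (2,4), (2,6), (2,8), (2,10)}, so |H| = 18.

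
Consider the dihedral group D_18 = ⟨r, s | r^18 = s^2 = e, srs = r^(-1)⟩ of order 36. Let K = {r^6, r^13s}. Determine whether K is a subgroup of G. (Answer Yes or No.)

No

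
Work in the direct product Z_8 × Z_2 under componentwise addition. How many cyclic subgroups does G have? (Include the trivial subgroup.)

Each element a generates a cyclic subgroup ⟨a⟩; distinct elements may generate the same one (a cyclic group of order d has φ(d) generators).
Cyclic subgroups by order — order 1: 1; order 2: 3; order 4: 2; order 8: 2.
Total: 8.

8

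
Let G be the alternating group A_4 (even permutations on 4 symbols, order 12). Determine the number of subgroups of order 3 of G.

4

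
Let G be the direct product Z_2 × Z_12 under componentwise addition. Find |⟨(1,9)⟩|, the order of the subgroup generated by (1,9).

The order of (1,9) in Z_2 × Z_12 is lcm(ord(1) in Z_2, ord(9) in Z_12).
ord(1) = 2 and ord(9) = 4, so |⟨(1,9)⟩| = lcm(2, 4) = 4.

4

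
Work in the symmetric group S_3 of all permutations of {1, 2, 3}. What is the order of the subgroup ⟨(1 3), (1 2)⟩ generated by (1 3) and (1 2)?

|⟨(1 3)⟩| = 2 and |⟨(1 2)⟩| = 2, so |H| is a multiple of lcm(2, 2) = 2 and divides |G| = 6.
Closing {(1 3), (1 2)} under the group operation gives all of G, so |H| = 6.

6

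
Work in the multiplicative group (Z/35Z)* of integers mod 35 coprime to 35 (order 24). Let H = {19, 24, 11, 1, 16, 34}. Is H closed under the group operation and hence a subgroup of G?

Yes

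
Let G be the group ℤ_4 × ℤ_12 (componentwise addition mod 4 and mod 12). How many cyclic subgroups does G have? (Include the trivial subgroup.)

Group the elements of G by the cyclic subgroup they generate; each cyclic subgroup of order d accounts for φ(d) elements.
Cyclic subgroups by order — order 1: 1; order 2: 3; order 3: 1; order 4: 6; order 6: 3; order 12: 6.
Total: 20.

20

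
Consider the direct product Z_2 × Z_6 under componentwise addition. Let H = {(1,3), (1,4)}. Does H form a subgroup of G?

The identity (0,0) ∉ H, so H is not a subgroup.

No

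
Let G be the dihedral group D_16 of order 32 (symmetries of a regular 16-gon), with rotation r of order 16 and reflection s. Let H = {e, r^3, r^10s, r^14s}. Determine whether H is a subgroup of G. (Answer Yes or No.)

No

r^3 ∈ H but its inverse r^13 ∉ H, so H is not a subgroup.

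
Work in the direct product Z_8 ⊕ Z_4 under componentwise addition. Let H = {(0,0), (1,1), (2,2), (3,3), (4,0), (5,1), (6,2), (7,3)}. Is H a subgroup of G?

|H| = 8 divides |G| = 32, consistent with Lagrange.
H contains the identity, every element's inverse is in H, and H is closed under +: it is a subgroup.
In fact H = ⟨(1,1)⟩.

Yes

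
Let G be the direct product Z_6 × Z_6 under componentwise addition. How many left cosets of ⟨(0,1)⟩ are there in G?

6

|⟨(0,1)⟩| = 6 and |G| = 36.
By Lagrange, [G : H] = |G|/|H| = 36/6 = 6.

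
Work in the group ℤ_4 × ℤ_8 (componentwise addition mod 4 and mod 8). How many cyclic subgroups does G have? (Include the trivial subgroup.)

Group the elements of G by the cyclic subgroup they generate; each cyclic subgroup of order d accounts for φ(d) elements.
Cyclic subgroups by order — order 1: 1; order 2: 3; order 4: 6; order 8: 4.
Total: 14.

14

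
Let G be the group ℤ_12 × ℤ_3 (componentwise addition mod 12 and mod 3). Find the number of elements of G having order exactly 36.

An element (a,b) has order lcm(ord(a), ord(b)); count pairs with lcm equal to 36.
Enumerating gives 0 such elements.

0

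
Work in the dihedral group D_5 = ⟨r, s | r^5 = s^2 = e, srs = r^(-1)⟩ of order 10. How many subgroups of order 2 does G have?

5

|G| = 10 and 2 | 10, so subgroups of order 2 are possible by Lagrange.
The subgroups of order 2 are: {e, r^2s}; {e, r^3s}; {e, r^4s}; {e, rs}; … (5 in all).
So G has 5 subgroups of order 2.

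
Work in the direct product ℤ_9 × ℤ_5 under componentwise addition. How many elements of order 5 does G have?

4

An element (a,b) has order lcm(ord(a), ord(b)); count pairs with lcm equal to 5.
Enumerating gives 4 such elements.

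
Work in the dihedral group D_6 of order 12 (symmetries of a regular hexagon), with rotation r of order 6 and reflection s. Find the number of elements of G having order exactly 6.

The elements of order 6 are: r, r^5.
That's 2.

2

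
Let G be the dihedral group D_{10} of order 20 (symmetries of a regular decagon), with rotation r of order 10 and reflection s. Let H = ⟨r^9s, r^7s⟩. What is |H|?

10

|⟨r^9s⟩| = 2 and |⟨r^7s⟩| = 2, so |H| is a multiple of lcm(2, 2) = 2 and divides |G| = 20.
Closing under the operation: H = {e, r^2, r^4, r^6, r^8, rs, r^3s, r^5s, r^7s, r^9s}, so |H| = 10.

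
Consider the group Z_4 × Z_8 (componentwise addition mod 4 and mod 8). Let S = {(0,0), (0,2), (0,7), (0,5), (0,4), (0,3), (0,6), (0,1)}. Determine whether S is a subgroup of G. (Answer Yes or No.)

Yes

|S| = 8 divides |G| = 32, consistent with Lagrange.
S contains the identity, every element's inverse is in S, and S is closed under +: it is a subgroup.
In fact S = ⟨(0,1)⟩.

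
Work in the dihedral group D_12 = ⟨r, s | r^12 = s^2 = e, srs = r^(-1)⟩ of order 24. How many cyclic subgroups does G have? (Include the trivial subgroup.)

Group the elements of G by the cyclic subgroup they generate; each cyclic subgroup of order d accounts for φ(d) elements.
Cyclic subgroups by order — order 1: 1; order 2: 13; order 3: 1; order 4: 1; order 6: 1; order 12: 1.
Total: 18.

18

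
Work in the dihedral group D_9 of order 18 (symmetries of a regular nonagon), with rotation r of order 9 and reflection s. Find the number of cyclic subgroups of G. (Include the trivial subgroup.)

Each element a generates a cyclic subgroup ⟨a⟩; distinct elements may generate the same one (a cyclic group of order d has φ(d) generators).
Cyclic subgroups by order — order 1: 1; order 2: 9; order 3: 1; order 9: 1.
Total: 12.

12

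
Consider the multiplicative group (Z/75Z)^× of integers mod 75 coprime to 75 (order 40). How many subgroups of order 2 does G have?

3

|G| = 40 and 2 | 40, so subgroups of order 2 are possible by Lagrange.
The subgroups of order 2 are: {1, 26}; {1, 49}; {1, 74}.
So G has 3 subgroups of order 2.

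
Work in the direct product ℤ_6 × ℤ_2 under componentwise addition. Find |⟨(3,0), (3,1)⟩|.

|⟨(3,0)⟩| = 2 and |⟨(3,1)⟩| = 2, so |H| is a multiple of lcm(2, 2) = 2 and divides |G| = 12.
Closing under the operation: H = {(0,0), (0,1), (3,0), (3,1)}, so |H| = 4.

4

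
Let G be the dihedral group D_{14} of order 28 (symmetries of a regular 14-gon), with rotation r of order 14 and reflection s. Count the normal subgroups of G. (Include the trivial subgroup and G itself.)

G has 28 subgroups. Checking conjugation-invariance by order — order 1: 1/1 normal; order 2: 1/15 normal; order 4: 0/7 normal; order 7: 1/1 normal; order 14: 3/3 normal; order 28: 1/1 normal.
Total normal subgroups: 7.

7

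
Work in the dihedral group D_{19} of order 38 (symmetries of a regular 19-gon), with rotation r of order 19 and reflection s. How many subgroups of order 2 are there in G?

19

|G| = 38 and 2 | 38, so subgroups of order 2 are possible by Lagrange.
The subgroups of order 2 are: {e, r^10s}; {e, r^11s}; {e, r^12s}; {e, r^13s}; … (19 in all).
So G has 19 subgroups of order 2.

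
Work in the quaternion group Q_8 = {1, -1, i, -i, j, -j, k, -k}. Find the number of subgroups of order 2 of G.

1

|G| = 8 and 2 | 8, so subgroups of order 2 are possible by Lagrange.
The subgroups of order 2 are: {1, -1}.
So G has 1 subgroup of order 2.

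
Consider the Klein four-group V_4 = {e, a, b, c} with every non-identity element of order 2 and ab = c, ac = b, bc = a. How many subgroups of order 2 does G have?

|G| = 4 and 2 | 4, so subgroups of order 2 are possible by Lagrange.
The subgroups of order 2 are: {e, a}; {e, b}; {e, c}.
So G has 3 subgroups of order 2.

3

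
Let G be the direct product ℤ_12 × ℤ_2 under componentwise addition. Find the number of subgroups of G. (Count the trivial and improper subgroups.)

16

|G| = 24, so by Lagrange every subgroup order divides 24. Divisors: 1, 2, 3, 4, 6, 8, 12, 24.
Subgroups by order — order 1: 1; order 2: 3; order 3: 1; order 4: 3; order 6: 3; order 8: 1; order 12: 3; order 24: 1.
Total: 1 + 3 + 1 + 3 + 3 + 1 + 3 + 1 = 16.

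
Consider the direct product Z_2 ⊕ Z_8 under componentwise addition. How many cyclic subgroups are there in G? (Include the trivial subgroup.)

Group the elements of G by the cyclic subgroup they generate; each cyclic subgroup of order d accounts for φ(d) elements.
Cyclic subgroups by order — order 1: 1; order 2: 3; order 4: 2; order 8: 2.
Total: 8.

8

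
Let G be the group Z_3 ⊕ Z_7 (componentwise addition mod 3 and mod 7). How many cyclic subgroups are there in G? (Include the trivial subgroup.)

Each element a generates a cyclic subgroup ⟨a⟩; distinct elements may generate the same one (a cyclic group of order d has φ(d) generators).
Cyclic subgroups by order — order 1: 1; order 3: 1; order 7: 1; order 21: 1.
Total: 4.

4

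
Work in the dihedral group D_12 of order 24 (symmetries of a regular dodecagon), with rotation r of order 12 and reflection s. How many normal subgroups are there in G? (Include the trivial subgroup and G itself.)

9

G has 34 subgroups. Checking conjugation-invariance by order — order 1: 1/1 normal; order 2: 1/13 normal; order 3: 1/1 normal; order 4: 1/7 normal; order 6: 1/5 normal; order 8: 0/3 normal; order 12: 3/3 normal; order 24: 1/1 normal.
Total normal subgroups: 9.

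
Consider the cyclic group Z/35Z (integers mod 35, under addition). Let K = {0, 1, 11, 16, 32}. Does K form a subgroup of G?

No

16 ∈ K but its inverse 19 ∉ K, so K is not a subgroup.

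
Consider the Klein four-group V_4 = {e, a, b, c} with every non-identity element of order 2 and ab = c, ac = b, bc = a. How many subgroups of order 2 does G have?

|G| = 4 and 2 | 4, so subgroups of order 2 are possible by Lagrange.
The subgroups of order 2 are: {e, a}; {e, b}; {e, c}.
So G has 3 subgroups of order 2.

3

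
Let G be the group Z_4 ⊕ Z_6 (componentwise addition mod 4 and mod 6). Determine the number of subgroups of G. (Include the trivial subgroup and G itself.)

16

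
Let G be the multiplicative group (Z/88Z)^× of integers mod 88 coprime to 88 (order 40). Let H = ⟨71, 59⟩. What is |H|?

|⟨71⟩| = 10 and |⟨59⟩| = 10, so |H| is a multiple of lcm(10, 10) = 10 and divides |G| = 40.
Closing under the operation: H = {1, 3, 5, 9, 15, 23, 25, 27, 31, 37, 45, 47, 49, 53, 59, 67, 69, 71, 75, 81}, so |H| = 20.

20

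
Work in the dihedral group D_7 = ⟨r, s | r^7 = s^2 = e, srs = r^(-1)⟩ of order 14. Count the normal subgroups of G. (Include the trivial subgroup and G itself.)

G has 10 subgroups. Checking conjugation-invariance by order — order 1: 1/1 normal; order 2: 0/7 normal; order 7: 1/1 normal; order 14: 1/1 normal.
Total normal subgroups: 3.

3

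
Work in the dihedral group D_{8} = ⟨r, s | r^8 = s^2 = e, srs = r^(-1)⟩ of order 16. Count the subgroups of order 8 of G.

3

|G| = 16 and 8 | 16, so subgroups of order 8 are possible by Lagrange.
The subgroups of order 8 are: {e, r, r^2, r^3, r^4, r^5, r^6, r^7}; {e, r^2, r^4, r^6, s, r^2s, r^4s, r^6s}; {e, r^2, r^4, r^6, rs, r^3s, r^5s, r^7s}.
So G has 3 subgroups of order 8.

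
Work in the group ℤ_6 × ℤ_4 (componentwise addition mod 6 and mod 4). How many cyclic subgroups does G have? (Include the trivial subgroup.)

12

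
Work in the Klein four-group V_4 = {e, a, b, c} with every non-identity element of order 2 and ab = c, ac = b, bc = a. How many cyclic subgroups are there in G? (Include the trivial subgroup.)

4

Group the elements of G by the cyclic subgroup they generate; each cyclic subgroup of order d accounts for φ(d) elements.
Cyclic subgroups by order — order 1: 1; order 2: 3.
Total: 4.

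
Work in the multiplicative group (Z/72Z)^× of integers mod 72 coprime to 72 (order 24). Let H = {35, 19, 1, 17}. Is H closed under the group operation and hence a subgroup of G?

|H| = 4 divides |G| = 24, consistent with Lagrange.
H contains the identity, every element's inverse is in H, and H is closed under ·: it is a subgroup.

Yes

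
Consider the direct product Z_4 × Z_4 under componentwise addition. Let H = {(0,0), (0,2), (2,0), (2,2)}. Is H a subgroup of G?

|H| = 4 divides |G| = 16, consistent with Lagrange.
H contains the identity, every element's inverse is in H, and H is closed under +: it is a subgroup.

Yes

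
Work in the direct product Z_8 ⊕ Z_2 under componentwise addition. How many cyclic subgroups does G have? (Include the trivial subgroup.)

A cyclic subgroup of order d is generated by each of its φ(d) elements of order d, so the cyclic subgroups of order d number (#elements of order d)/φ(d).
Cyclic subgroups by order — order 1: 1; order 2: 3; order 4: 2; order 8: 2.
Total: 8.

8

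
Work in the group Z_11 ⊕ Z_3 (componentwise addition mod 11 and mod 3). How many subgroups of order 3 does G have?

1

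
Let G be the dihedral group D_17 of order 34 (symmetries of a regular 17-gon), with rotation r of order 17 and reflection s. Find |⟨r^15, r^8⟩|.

|⟨r^15⟩| = 17 and |⟨r^8⟩| = 17, so |H| is a multiple of lcm(17, 17) = 17 and divides |G| = 34.
Closing under the operation: H = {e, r, r^2, r^3, r^4, r^5, r^6, r^7, r^8, r^9, r^10, r^11, r^12, r^13, r^14, r^15, r^16}, so |H| = 17.

17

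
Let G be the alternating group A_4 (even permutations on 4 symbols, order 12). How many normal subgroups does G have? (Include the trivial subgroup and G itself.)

3

G has 10 subgroups. Checking conjugation-invariance by order — order 1: 1/1 normal; order 2: 0/3 normal; order 3: 0/4 normal; order 4: 1/1 normal; order 12: 1/1 normal.
Total normal subgroups: 3.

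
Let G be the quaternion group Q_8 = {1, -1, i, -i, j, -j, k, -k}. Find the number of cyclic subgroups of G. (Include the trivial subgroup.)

5

Each element a generates a cyclic subgroup ⟨a⟩; distinct elements may generate the same one (a cyclic group of order d has φ(d) generators).
Cyclic subgroups by order — order 1: 1; order 2: 1; order 4: 3.
Total: 5.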